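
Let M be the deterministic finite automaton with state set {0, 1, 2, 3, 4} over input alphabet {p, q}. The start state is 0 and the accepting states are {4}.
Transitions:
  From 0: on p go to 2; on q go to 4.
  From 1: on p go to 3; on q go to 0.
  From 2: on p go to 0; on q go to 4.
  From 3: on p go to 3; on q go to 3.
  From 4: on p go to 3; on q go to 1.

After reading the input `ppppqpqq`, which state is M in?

3

0 --p--> 2
2 --p--> 0
0 --p--> 2
2 --p--> 0
0 --q--> 4
4 --p--> 3
3 --q--> 3
3 --q--> 3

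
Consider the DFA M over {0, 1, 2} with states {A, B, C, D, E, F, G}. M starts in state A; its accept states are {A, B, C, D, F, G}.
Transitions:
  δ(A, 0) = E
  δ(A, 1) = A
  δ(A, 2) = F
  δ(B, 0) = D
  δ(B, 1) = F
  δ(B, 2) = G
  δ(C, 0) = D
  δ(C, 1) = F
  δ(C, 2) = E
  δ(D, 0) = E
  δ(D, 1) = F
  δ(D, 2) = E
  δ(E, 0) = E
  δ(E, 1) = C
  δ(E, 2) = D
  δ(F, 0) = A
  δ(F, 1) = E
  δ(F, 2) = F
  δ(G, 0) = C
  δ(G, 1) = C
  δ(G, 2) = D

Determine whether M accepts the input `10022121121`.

rejected

A --1--> A
A --0--> E
E --0--> E
E --2--> D
D --2--> E
E --1--> C
C --2--> E
E --1--> C
C --1--> F
F --2--> F
F --1--> E
End in state E, which is not an accepting state.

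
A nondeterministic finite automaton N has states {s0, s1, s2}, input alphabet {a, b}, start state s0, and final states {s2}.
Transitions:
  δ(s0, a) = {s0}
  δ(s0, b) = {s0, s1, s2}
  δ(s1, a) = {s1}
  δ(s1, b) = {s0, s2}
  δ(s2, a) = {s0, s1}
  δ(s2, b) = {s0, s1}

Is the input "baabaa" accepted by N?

Start: {s0}
read b: {s0, s1, s2}
read a: {s0, s1}
read a: {s0, s1}
read b: {s0, s1, s2}
read a: {s0, s1}
read a: {s0, s1}
Reachable ∩ accepting = {} — empty.

rejected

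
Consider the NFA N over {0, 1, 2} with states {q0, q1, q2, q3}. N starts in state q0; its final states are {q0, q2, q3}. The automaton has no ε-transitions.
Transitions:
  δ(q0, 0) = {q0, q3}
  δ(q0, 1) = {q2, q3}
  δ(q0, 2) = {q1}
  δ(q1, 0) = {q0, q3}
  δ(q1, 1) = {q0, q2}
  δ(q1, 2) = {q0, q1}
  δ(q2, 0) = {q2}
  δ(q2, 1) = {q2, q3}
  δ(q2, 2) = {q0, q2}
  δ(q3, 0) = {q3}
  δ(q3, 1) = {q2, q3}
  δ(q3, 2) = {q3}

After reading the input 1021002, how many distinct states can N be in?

3

Start: {q0}
read 1: {q2, q3}
read 0: {q2, q3}
read 2: {q0, q2, q3}
read 1: {q2, q3}
read 0: {q2, q3}
read 0: {q2, q3}
read 2: {q0, q2, q3}
Final reachable set {q0, q2, q3} has 3 states.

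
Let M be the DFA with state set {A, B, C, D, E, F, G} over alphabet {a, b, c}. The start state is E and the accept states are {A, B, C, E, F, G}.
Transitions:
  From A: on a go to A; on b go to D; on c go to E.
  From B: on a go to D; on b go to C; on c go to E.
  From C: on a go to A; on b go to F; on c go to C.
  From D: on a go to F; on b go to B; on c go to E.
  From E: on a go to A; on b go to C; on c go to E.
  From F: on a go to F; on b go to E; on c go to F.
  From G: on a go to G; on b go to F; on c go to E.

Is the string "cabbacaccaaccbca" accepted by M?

E --c--> E
E --a--> A
A --b--> D
D --b--> B
B --a--> D
D --c--> E
E --a--> A
A --c--> E
E --c--> E
E --a--> A
A --a--> A
A --c--> E
E --c--> E
E --b--> C
C --c--> C
C --a--> A
End in state A, which is an accepting state.

accepted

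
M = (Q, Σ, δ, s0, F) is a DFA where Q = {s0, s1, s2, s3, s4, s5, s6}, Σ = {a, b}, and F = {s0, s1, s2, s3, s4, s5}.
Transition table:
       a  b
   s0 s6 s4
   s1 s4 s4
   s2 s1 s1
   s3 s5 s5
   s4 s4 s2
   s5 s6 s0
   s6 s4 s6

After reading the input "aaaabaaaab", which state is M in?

s0 --a--> s6
s6 --a--> s4
s4 --a--> s4
s4 --a--> s4
s4 --b--> s2
s2 --a--> s1
s1 --a--> s4
s4 --a--> s4
s4 --a--> s4
s4 --b--> s2

s2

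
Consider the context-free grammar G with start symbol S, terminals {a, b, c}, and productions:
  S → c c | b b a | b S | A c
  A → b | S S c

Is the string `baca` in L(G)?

no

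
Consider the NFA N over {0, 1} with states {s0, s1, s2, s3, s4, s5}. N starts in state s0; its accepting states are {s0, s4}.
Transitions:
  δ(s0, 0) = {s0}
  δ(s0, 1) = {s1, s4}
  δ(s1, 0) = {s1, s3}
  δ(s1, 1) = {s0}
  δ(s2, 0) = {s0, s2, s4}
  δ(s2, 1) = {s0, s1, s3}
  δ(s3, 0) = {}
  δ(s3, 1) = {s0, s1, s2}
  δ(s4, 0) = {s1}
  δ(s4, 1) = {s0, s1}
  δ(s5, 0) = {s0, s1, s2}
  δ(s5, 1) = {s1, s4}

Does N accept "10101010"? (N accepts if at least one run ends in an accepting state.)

accepted

Start: {s0}
read 1: {s1, s4}
read 0: {s1, s3}
read 1: {s0, s1, s2}
read 0: {s0, s1, s2, s3, s4}
read 1: {s0, s1, s2, s3, s4}
read 0: {s0, s1, s2, s3, s4}
read 1: {s0, s1, s2, s3, s4}
read 0: {s0, s1, s2, s3, s4}
Reachable ∩ accepting = {s0, s4} — nonempty.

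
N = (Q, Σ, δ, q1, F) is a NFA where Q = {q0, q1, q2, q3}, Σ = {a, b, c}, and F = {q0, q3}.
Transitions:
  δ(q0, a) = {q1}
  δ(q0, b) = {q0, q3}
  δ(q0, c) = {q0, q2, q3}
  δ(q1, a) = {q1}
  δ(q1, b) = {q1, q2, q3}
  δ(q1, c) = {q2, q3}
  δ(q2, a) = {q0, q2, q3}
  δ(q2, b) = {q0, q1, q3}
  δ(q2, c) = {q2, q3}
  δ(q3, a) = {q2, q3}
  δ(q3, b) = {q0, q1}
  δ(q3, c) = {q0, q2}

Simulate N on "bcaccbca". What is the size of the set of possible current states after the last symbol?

Start: {q1}
read b: {q1, q2, q3}
read c: {q0, q2, q3}
read a: {q0, q1, q2, q3}
read c: {q0, q2, q3}
read c: {q0, q2, q3}
read b: {q0, q1, q3}
read c: {q0, q2, q3}
read a: {q0, q1, q2, q3}
Final reachable set {q0, q1, q2, q3} has 4 states.

4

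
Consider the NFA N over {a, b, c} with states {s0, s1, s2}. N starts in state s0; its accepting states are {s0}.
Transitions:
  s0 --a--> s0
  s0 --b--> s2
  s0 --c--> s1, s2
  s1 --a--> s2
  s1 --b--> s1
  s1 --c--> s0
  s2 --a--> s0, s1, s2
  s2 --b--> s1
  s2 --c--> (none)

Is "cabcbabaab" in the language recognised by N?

rejected

Start: {s0}
read c: {s1, s2}
read a: {s0, s1, s2}
read b: {s1, s2}
read c: {s0}
read b: {s2}
read a: {s0, s1, s2}
read b: {s1, s2}
read a: {s0, s1, s2}
read a: {s0, s1, s2}
read b: {s1, s2}
Reachable ∩ accepting = {} — empty.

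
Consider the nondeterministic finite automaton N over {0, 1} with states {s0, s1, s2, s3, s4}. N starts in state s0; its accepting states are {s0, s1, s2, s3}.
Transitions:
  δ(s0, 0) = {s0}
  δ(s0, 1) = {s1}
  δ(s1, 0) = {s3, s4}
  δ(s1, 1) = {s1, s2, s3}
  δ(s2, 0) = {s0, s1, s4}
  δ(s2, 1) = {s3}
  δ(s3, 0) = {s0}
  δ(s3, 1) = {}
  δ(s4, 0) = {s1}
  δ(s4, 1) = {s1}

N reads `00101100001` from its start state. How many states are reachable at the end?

Start: {s0}
read 0: {s0}
read 0: {s0}
read 1: {s1}
read 0: {s3, s4}
read 1: {s1}
read 1: {s1, s2, s3}
read 0: {s0, s1, s3, s4}
read 0: {s0, s1, s3, s4}
read 0: {s0, s1, s3, s4}
read 0: {s0, s1, s3, s4}
read 1: {s1, s2, s3}
Final reachable set {s1, s2, s3} has 3 states.

3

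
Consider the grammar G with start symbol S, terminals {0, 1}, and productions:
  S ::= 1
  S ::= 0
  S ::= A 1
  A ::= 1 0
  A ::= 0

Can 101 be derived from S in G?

S ⇒ A1 ⇒ 101

yes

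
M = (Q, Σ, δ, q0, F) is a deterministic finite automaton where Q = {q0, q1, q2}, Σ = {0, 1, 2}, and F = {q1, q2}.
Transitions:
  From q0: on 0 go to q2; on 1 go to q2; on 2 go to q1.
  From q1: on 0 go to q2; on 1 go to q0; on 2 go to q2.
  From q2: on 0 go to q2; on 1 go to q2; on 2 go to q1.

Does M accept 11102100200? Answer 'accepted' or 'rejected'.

q0 --1--> q2
q2 --1--> q2
q2 --1--> q2
q2 --0--> q2
q2 --2--> q1
q1 --1--> q0
q0 --0--> q2
q2 --0--> q2
q2 --2--> q1
q1 --0--> q2
q2 --0--> q2
End in state q2, which is an accepting state.

accepted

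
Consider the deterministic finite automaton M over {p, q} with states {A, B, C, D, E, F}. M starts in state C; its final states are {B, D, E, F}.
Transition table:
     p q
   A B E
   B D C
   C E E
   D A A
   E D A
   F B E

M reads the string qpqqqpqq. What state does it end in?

C --q--> E
E --p--> D
D --q--> A
A --q--> E
E --q--> A
A --p--> B
B --q--> C
C --q--> E

E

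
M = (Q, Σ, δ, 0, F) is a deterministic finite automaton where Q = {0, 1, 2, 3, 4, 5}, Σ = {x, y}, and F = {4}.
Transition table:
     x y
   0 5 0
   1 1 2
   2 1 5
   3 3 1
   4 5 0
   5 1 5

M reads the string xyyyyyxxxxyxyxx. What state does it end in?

1

0 --x--> 5
5 --y--> 5
5 --y--> 5
5 --y--> 5
5 --y--> 5
5 --y--> 5
5 --x--> 1
1 --x--> 1
1 --x--> 1
1 --x--> 1
1 --y--> 2
2 --x--> 1
1 --y--> 2
2 --x--> 1
1 --x--> 1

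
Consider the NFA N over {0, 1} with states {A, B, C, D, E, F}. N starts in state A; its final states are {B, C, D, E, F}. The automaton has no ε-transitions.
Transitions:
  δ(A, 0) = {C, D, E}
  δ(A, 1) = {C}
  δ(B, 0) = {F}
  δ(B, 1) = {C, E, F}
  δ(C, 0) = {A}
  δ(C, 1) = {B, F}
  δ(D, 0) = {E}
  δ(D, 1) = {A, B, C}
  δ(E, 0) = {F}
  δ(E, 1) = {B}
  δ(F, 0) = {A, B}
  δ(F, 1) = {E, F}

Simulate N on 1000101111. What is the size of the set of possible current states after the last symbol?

Start: {A}
read 1: {C}
read 0: {A}
read 0: {C, D, E}
read 0: {A, E, F}
read 1: {B, C, E, F}
read 0: {A, B, F}
read 1: {C, E, F}
read 1: {B, E, F}
read 1: {B, C, E, F}
read 1: {B, C, E, F}
Final reachable set {B, C, E, F} has 4 states.

4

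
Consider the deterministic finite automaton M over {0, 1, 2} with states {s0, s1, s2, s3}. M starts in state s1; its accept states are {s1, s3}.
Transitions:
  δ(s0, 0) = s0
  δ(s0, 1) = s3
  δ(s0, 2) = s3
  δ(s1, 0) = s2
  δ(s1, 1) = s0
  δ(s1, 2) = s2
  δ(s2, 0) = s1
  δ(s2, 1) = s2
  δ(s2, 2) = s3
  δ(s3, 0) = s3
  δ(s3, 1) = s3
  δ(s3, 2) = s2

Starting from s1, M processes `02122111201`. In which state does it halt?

s1 --0--> s2
s2 --2--> s3
s3 --1--> s3
s3 --2--> s2
s2 --2--> s3
s3 --1--> s3
s3 --1--> s3
s3 --1--> s3
s3 --2--> s2
s2 --0--> s1
s1 --1--> s0

s0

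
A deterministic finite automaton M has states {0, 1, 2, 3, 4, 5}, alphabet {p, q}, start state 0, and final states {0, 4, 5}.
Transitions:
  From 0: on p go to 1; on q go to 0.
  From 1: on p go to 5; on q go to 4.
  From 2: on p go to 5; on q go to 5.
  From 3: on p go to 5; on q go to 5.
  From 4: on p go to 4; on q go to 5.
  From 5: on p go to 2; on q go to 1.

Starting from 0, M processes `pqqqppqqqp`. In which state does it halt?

0 --p--> 1
1 --q--> 4
4 --q--> 5
5 --q--> 1
1 --p--> 5
5 --p--> 2
2 --q--> 5
5 --q--> 1
1 --q--> 4
4 --p--> 4

4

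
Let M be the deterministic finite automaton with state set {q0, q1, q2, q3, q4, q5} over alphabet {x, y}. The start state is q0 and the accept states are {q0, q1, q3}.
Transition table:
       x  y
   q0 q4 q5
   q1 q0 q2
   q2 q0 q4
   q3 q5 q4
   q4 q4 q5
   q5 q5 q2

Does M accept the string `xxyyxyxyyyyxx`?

rejected

q0 --x--> q4
q4 --x--> q4
q4 --y--> q5
q5 --y--> q2
q2 --x--> q0
q0 --y--> q5
q5 --x--> q5
q5 --y--> q2
q2 --y--> q4
q4 --y--> q5
q5 --y--> q2
q2 --x--> q0
q0 --x--> q4
End in state q4, which is not an accepting state.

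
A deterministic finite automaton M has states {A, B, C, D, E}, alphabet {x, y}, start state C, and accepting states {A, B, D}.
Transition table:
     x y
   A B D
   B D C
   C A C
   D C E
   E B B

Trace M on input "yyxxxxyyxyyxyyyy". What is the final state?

C --y--> C
C --y--> C
C --x--> A
A --x--> B
B --x--> D
D --x--> C
C --y--> C
C --y--> C
C --x--> A
A --y--> D
D --y--> E
E --x--> B
B --y--> C
C --y--> C
C --y--> C
C --y--> C

C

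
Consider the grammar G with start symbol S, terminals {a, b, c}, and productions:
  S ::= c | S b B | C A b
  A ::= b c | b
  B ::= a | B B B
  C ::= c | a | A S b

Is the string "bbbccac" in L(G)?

no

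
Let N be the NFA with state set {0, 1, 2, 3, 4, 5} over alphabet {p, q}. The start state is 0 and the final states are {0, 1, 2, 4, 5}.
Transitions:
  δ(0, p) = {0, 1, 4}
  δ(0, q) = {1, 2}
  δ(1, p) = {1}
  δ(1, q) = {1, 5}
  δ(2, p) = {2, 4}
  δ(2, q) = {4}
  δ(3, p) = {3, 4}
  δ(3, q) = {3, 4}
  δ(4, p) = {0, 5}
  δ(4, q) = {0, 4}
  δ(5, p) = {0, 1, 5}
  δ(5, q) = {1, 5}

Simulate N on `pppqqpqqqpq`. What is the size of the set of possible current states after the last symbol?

5

Start: {0}
read p: {0, 1, 4}
read p: {0, 1, 4, 5}
read p: {0, 1, 4, 5}
read q: {0, 1, 2, 4, 5}
read q: {0, 1, 2, 4, 5}
read p: {0, 1, 2, 4, 5}
read q: {0, 1, 2, 4, 5}
read q: {0, 1, 2, 4, 5}
read q: {0, 1, 2, 4, 5}
read p: {0, 1, 2, 4, 5}
read q: {0, 1, 2, 4, 5}
Final reachable set {0, 1, 2, 4, 5} has 5 states.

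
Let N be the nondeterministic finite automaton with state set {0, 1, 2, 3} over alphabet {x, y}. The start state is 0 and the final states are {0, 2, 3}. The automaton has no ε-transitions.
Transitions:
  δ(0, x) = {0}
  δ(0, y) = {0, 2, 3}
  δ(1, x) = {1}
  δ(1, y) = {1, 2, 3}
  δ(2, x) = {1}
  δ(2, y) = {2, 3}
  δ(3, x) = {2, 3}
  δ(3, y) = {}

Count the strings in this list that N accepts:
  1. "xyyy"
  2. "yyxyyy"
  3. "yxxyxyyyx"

3

"xyyy": accepted
"yyxyyy": accepted
"yxxyxyyyx": accepted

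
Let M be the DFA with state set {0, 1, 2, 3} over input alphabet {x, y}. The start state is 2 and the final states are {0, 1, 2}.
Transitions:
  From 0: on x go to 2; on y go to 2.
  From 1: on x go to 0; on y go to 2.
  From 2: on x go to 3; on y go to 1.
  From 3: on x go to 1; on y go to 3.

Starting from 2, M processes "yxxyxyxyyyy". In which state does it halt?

3

2 --y--> 1
1 --x--> 0
0 --x--> 2
2 --y--> 1
1 --x--> 0
0 --y--> 2
2 --x--> 3
3 --y--> 3
3 --y--> 3
3 --y--> 3
3 --y--> 3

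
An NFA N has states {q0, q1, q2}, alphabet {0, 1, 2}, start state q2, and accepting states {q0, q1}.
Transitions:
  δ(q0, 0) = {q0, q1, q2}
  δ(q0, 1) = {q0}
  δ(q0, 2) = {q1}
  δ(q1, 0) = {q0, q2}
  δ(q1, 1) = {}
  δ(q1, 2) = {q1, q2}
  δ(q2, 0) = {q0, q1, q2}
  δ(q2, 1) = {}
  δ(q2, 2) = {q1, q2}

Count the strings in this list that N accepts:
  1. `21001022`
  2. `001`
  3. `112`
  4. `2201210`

`21001022`: rejected
`001`: accepted
`112`: rejected
`2201210`: rejected

1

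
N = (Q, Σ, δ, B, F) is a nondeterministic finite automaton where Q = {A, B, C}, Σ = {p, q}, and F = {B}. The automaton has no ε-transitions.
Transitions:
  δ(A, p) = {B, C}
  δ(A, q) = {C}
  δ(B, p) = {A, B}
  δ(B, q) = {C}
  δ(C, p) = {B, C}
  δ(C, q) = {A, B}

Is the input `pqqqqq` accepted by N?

rejected

Start: {B}
read p: {A, B}
read q: {C}
read q: {A, B}
read q: {C}
read q: {A, B}
read q: {C}
Reachable ∩ accepting = {} — empty.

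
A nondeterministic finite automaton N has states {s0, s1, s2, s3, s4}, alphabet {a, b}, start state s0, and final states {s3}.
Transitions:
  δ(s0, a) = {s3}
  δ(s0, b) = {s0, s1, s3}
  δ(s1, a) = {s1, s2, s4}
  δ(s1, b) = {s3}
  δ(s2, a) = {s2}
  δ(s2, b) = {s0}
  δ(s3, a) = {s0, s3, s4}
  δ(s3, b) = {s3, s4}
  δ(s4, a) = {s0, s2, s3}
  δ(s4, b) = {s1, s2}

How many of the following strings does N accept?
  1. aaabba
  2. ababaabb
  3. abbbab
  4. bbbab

4

aaabba: accepted
ababaabb: accepted
abbbab: accepted
bbbab: accepted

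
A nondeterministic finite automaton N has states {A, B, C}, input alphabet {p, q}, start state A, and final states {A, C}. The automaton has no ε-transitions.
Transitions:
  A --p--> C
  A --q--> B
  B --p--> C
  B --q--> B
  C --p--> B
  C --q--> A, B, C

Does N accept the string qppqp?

accepted

Start: {A}
read q: {B}
read p: {C}
read p: {B}
read q: {B}
read p: {C}
Reachable ∩ accepting = {C} — nonempty.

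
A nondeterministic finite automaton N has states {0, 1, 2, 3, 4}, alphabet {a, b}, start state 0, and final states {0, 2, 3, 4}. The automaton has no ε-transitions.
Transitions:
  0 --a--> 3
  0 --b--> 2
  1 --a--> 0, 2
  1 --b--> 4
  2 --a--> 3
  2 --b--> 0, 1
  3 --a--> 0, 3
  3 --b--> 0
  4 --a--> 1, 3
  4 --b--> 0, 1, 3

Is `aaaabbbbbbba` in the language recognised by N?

accepted

Start: {0}
read a: {3}
read a: {0, 3}
read a: {0, 3}
read a: {0, 3}
read b: {0, 2}
read b: {0, 1, 2}
read b: {0, 1, 2, 4}
read b: {0, 1, 2, 3, 4}
read b: {0, 1, 2, 3, 4}
read b: {0, 1, 2, 3, 4}
read b: {0, 1, 2, 3, 4}
read a: {0, 1, 2, 3}
Reachable ∩ accepting = {0, 2, 3} — nonempty.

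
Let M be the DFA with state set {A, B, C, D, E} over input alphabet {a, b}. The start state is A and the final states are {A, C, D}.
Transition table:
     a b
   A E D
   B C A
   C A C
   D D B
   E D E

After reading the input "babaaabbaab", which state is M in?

B

A --b--> D
D --a--> D
D --b--> B
B --a--> C
C --a--> A
A --a--> E
E --b--> E
E --b--> E
E --a--> D
D --a--> D
D --b--> B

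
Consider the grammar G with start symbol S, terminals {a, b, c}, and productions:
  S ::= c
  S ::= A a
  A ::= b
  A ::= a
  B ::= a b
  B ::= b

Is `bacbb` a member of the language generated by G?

no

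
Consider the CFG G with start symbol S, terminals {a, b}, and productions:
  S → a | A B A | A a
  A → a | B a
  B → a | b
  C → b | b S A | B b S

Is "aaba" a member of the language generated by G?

yes

S ⇒ ABA ⇒ aBA ⇒ aaA ⇒ aaBa ⇒ aaba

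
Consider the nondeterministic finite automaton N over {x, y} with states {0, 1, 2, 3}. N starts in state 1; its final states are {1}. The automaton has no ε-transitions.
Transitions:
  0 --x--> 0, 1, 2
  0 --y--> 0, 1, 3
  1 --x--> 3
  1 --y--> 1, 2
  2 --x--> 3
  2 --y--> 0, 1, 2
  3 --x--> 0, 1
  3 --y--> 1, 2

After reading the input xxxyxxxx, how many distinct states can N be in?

Start: {1}
read x: {3}
read x: {0, 1}
read x: {0, 1, 2, 3}
read y: {0, 1, 2, 3}
read x: {0, 1, 2, 3}
read x: {0, 1, 2, 3}
read x: {0, 1, 2, 3}
read x: {0, 1, 2, 3}
Final reachable set {0, 1, 2, 3} has 4 states.

4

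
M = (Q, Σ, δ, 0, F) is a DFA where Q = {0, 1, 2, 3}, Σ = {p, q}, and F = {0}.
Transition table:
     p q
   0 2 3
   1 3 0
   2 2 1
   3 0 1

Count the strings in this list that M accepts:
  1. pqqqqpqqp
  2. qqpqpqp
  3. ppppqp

pqqqqpqqp: rejected
qqpqpqp: rejected
ppppqp: rejected

0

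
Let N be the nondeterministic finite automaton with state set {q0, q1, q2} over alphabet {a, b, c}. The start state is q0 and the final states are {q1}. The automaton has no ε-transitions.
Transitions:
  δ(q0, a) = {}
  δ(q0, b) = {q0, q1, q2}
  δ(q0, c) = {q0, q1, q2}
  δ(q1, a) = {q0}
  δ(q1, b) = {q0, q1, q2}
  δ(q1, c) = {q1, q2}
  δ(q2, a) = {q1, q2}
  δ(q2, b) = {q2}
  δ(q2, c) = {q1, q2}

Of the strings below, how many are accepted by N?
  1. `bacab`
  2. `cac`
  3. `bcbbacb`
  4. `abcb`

3

`bacab`: accepted
`cac`: accepted
`bcbbacb`: accepted
`abcb`: rejected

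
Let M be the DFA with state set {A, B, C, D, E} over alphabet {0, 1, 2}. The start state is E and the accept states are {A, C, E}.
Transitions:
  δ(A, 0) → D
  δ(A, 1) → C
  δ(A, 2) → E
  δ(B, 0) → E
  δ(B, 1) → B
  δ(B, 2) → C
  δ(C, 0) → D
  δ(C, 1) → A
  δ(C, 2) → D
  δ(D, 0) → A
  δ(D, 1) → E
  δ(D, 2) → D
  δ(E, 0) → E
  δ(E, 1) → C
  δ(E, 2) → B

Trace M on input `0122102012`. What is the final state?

D

E --0--> E
E --1--> C
C --2--> D
D --2--> D
D --1--> E
E --0--> E
E --2--> B
B --0--> E
E --1--> C
C --2--> D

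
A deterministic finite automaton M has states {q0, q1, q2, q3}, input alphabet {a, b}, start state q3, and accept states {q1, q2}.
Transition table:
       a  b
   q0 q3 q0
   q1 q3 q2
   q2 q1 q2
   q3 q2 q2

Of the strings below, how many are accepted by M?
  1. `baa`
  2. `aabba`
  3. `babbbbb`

`baa`: rejected
`aabba`: accepted
`babbbbb`: accepted

2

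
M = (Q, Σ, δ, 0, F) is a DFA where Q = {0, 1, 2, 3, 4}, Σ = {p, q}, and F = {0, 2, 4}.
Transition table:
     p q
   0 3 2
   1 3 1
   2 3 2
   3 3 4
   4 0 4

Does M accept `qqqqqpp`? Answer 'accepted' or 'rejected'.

rejected

0 --q--> 2
2 --q--> 2
2 --q--> 2
2 --q--> 2
2 --q--> 2
2 --p--> 3
3 --p--> 3
End in state 3, which is not an accepting state.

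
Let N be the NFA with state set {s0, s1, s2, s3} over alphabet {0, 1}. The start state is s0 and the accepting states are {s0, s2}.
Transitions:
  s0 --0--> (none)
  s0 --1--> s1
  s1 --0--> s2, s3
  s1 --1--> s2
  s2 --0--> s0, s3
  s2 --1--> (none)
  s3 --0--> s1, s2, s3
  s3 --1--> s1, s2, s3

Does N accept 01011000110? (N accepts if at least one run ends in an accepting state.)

rejected

Start: {s0}
read 0: {}
The reachable set is empty and stays empty for the remaining 10 symbols.
Reachable ∩ accepting = {} — empty.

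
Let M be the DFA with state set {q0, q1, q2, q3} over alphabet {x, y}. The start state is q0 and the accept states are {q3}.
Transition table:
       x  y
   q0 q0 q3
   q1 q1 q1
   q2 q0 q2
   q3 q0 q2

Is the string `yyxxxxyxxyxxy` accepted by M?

q0 --y--> q3
q3 --y--> q2
q2 --x--> q0
q0 --x--> q0
q0 --x--> q0
q0 --x--> q0
q0 --y--> q3
q3 --x--> q0
q0 --x--> q0
q0 --y--> q3
q3 --x--> q0
q0 --x--> q0
q0 --y--> q3
End in state q3, which is an accepting state.

accepted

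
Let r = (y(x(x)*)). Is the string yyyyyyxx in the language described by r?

no

No split of yyyyyyxx into u·v has y matching u and (x(x)*) matching v.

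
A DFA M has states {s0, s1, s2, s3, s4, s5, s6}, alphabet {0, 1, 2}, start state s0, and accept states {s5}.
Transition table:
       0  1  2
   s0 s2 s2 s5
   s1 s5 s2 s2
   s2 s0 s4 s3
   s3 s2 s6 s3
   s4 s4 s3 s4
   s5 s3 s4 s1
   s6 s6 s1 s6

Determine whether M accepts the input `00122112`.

s0 --0--> s2
s2 --0--> s0
s0 --1--> s2
s2 --2--> s3
s3 --2--> s3
s3 --1--> s6
s6 --1--> s1
s1 --2--> s2
End in state s2, which is not an accepting state.

rejected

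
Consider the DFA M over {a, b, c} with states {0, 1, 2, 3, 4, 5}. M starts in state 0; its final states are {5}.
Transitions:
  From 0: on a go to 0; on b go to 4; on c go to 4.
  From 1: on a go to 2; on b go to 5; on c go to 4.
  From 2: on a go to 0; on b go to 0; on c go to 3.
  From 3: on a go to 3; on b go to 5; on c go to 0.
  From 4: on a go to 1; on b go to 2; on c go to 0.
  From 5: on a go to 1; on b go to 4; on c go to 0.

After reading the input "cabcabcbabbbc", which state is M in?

3

0 --c--> 4
4 --a--> 1
1 --b--> 5
5 --c--> 0
0 --a--> 0
0 --b--> 4
4 --c--> 0
0 --b--> 4
4 --a--> 1
1 --b--> 5
5 --b--> 4
4 --b--> 2
2 --c--> 3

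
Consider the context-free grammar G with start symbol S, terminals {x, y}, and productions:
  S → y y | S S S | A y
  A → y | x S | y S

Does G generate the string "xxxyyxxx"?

no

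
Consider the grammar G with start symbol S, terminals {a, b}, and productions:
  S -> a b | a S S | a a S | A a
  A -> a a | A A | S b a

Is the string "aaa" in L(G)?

S ⇒ Aa ⇒ aaa

yes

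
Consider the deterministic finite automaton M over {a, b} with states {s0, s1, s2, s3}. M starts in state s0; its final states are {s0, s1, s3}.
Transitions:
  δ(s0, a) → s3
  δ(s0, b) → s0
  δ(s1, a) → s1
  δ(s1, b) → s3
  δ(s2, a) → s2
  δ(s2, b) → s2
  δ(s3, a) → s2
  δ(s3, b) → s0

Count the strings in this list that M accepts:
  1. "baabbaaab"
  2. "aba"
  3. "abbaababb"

"baabbaaab": rejected
"aba": accepted
"abbaababb": rejected

1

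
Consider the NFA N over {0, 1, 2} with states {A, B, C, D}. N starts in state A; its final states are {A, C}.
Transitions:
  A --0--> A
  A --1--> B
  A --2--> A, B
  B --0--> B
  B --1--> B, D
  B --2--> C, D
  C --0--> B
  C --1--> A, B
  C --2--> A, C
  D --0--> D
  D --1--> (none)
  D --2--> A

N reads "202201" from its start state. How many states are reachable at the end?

Start: {A}
read 2: {A, B}
read 0: {A, B}
read 2: {A, B, C, D}
read 2: {A, B, C, D}
read 0: {A, B, D}
read 1: {B, D}
Final reachable set {B, D} has 2 states.

2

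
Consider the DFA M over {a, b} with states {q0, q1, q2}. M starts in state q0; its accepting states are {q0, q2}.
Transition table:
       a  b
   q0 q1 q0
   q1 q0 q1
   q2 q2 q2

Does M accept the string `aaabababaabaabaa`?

q0 --a--> q1
q1 --a--> q0
q0 --a--> q1
q1 --b--> q1
q1 --a--> q0
q0 --b--> q0
q0 --a--> q1
q1 --b--> q1
q1 --a--> q0
q0 --a--> q1
q1 --b--> q1
q1 --a--> q0
q0 --a--> q1
q1 --b--> q1
q1 --a--> q0
q0 --a--> q1
End in state q1, which is not an accepting state.

rejected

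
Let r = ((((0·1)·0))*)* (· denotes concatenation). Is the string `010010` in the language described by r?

Split into 2 pieces 010 · 010; each matches (((0·1)·0))*.

yes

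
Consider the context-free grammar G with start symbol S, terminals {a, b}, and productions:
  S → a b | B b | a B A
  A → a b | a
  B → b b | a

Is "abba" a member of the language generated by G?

S ⇒ aBA ⇒ abbA ⇒ abba

yes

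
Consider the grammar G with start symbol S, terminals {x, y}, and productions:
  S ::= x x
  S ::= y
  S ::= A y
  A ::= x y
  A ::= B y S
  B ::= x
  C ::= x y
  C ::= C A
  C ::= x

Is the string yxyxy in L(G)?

no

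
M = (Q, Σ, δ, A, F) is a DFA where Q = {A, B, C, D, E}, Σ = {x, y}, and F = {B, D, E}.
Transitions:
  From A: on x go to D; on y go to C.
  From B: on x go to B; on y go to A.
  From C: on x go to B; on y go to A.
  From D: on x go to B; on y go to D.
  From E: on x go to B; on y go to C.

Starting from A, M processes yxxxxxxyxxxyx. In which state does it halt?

A --y--> C
C --x--> B
B --x--> B
B --x--> B
B --x--> B
B --x--> B
B --x--> B
B --y--> A
A --x--> D
D --x--> B
B --x--> B
B --y--> A
A --x--> D

D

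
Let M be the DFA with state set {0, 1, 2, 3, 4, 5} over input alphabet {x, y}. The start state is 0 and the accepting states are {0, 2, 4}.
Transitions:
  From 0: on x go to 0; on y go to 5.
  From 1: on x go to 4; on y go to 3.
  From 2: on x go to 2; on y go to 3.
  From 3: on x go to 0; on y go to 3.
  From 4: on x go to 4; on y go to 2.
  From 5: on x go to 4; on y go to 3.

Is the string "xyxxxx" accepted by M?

accepted

0 --x--> 0
0 --y--> 5
5 --x--> 4
4 --x--> 4
4 --x--> 4
4 --x--> 4
End in state 4, which is an accepting state.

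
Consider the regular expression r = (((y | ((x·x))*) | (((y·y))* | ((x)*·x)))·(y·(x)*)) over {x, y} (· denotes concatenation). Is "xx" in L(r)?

no

No split of xx into u·v has ((y|((x·x))*)|(((y·y))*|((x)*·x))) matching u and (y·(x)*) matching v.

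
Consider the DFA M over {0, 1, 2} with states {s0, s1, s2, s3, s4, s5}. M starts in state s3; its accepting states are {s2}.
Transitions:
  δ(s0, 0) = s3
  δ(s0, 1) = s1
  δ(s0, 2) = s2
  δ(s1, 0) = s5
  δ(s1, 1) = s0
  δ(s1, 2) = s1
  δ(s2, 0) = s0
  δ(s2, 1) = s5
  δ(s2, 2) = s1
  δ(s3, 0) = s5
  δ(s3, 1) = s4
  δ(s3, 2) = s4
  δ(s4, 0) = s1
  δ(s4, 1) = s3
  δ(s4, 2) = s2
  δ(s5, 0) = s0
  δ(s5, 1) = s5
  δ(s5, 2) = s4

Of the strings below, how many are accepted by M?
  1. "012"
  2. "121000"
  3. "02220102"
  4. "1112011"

1

"012": rejected
"121000": rejected
"02220102": accepted
"1112011": rejected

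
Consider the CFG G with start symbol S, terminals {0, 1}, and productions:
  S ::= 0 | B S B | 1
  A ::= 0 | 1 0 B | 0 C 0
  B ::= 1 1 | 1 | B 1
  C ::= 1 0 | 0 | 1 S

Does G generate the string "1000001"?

no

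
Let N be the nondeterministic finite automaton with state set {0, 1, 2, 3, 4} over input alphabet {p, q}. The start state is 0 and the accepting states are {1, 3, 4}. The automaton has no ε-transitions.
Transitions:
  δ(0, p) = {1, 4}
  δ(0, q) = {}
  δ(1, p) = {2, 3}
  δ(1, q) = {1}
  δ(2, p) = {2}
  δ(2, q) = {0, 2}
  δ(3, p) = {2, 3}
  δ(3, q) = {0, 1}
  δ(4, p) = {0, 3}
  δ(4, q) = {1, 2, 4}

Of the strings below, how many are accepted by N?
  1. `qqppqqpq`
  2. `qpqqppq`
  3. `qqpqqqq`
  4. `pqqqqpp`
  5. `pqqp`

`qqppqqpq`: rejected
`qpqqppq`: rejected
`qqpqqqq`: rejected
`pqqqqpp`: accepted
`pqqp`: accepted

2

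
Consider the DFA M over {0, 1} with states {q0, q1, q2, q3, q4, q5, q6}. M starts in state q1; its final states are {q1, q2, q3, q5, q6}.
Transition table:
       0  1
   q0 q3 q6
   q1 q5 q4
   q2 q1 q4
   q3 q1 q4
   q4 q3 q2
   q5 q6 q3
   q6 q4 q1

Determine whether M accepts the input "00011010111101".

q1 --0--> q5
q5 --0--> q6
q6 --0--> q4
q4 --1--> q2
q2 --1--> q4
q4 --0--> q3
q3 --1--> q4
q4 --0--> q3
q3 --1--> q4
q4 --1--> q2
q2 --1--> q4
q4 --1--> q2
q2 --0--> q1
q1 --1--> q4
End in state q4, which is not an accepting state.

rejected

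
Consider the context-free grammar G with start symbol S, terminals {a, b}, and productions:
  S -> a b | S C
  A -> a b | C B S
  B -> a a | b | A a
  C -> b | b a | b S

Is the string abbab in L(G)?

yes

S ⇒ SC ⇒ SCC ⇒ abCC ⇒ abbaC ⇒ abbab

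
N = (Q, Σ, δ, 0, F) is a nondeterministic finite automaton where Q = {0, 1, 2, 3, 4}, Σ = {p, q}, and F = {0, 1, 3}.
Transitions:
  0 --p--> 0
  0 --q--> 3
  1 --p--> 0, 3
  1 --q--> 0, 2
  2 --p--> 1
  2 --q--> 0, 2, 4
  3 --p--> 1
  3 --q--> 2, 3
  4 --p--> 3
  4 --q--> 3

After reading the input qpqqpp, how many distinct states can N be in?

3

Start: {0}
read q: {3}
read p: {1}
read q: {0, 2}
read q: {0, 2, 3, 4}
read p: {0, 1, 3}
read p: {0, 1, 3}
Final reachable set {0, 1, 3} has 3 states.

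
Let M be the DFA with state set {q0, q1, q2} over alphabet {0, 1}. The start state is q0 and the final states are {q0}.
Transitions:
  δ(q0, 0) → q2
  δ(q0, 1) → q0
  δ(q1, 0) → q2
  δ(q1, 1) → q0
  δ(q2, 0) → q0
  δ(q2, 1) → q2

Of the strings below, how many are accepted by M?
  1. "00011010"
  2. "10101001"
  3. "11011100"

"00011010": rejected
"10101001": accepted
"11011100": rejected

1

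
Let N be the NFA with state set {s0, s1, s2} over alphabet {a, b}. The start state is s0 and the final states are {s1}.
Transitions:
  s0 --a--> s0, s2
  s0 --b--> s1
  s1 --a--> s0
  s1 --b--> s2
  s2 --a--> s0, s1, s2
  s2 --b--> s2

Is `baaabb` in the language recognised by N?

rejected

Start: {s0}
read b: {s1}
read a: {s0}
read a: {s0, s2}
read a: {s0, s1, s2}
read b: {s1, s2}
read b: {s2}
Reachable ∩ accepting = {} — empty.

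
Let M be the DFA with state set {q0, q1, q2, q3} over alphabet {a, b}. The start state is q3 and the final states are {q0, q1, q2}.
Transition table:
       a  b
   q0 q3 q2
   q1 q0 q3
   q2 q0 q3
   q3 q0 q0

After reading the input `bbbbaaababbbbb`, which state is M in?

q3 --b--> q0
q0 --b--> q2
q2 --b--> q3
q3 --b--> q0
q0 --a--> q3
q3 --a--> q0
q0 --a--> q3
q3 --b--> q0
q0 --a--> q3
q3 --b--> q0
q0 --b--> q2
q2 --b--> q3
q3 --b--> q0
q0 --b--> q2

q2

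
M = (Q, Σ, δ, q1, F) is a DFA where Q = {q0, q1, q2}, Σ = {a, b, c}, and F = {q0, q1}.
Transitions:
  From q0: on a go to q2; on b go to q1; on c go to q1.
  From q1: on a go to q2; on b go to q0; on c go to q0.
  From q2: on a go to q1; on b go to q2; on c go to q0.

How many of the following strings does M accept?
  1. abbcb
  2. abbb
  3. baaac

2

abbcb: accepted
abbb: rejected
baaac: accepted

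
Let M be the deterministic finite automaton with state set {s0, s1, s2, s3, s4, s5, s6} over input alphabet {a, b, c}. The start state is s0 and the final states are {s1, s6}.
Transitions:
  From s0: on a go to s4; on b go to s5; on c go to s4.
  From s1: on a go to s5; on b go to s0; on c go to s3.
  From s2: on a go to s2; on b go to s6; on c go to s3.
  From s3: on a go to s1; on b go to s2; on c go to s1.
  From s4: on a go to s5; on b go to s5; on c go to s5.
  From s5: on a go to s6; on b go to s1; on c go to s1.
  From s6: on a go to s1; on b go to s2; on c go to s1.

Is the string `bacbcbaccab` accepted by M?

s0 --b--> s5
s5 --a--> s6
s6 --c--> s1
s1 --b--> s0
s0 --c--> s4
s4 --b--> s5
s5 --a--> s6
s6 --c--> s1
s1 --c--> s3
s3 --a--> s1
s1 --b--> s0
End in state s0, which is not an accepting state.

rejected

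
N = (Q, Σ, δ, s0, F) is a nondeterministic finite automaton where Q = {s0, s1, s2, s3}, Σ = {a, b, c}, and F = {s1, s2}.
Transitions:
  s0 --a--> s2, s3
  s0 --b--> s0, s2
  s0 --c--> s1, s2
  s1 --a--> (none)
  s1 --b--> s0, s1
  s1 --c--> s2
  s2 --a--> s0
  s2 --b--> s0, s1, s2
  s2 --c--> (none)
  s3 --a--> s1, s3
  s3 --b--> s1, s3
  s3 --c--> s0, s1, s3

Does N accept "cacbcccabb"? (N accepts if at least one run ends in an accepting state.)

rejected

Start: {s0}
read c: {s1, s2}
read a: {s0}
read c: {s1, s2}
read b: {s0, s1, s2}
read c: {s1, s2}
read c: {s2}
read c: {}
The reachable set is empty and stays empty for the remaining 3 symbols.
Reachable ∩ accepting = {} — empty.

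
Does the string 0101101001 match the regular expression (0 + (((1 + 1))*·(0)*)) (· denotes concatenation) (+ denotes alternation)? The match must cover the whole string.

Neither 0 nor (((1+1))*·(0)*) matches 0101101001.

no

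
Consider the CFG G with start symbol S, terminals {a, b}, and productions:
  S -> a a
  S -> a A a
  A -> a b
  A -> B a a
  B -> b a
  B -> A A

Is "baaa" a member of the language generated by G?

no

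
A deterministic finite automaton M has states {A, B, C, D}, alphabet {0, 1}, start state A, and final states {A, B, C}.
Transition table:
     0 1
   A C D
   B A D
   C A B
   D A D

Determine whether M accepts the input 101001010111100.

accepted

A --1--> D
D --0--> A
A --1--> D
D --0--> A
A --0--> C
C --1--> B
B --0--> A
A --1--> D
D --0--> A
A --1--> D
D --1--> D
D --1--> D
D --1--> D
D --0--> A
A --0--> C
End in state C, which is an accepting state.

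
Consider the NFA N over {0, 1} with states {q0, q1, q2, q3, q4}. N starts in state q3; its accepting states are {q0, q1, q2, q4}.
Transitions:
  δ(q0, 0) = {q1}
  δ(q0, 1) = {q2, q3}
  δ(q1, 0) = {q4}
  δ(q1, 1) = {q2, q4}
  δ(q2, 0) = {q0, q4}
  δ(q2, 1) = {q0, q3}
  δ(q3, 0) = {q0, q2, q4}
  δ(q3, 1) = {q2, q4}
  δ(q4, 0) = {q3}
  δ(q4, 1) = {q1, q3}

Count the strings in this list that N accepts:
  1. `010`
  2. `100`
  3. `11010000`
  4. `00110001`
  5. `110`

`010`: accepted
`100`: accepted
`11010000`: accepted
`00110001`: accepted
`110`: accepted

5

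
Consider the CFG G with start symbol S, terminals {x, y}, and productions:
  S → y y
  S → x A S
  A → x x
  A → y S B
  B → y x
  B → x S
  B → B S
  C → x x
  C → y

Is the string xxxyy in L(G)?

S ⇒ xAS ⇒ xxxS ⇒ xxxyy

yes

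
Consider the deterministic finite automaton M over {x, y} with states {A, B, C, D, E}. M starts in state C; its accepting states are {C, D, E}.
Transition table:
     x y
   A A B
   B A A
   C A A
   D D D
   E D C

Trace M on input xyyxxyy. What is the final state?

C --x--> A
A --y--> B
B --y--> A
A --x--> A
A --x--> A
A --y--> B
B --y--> A

A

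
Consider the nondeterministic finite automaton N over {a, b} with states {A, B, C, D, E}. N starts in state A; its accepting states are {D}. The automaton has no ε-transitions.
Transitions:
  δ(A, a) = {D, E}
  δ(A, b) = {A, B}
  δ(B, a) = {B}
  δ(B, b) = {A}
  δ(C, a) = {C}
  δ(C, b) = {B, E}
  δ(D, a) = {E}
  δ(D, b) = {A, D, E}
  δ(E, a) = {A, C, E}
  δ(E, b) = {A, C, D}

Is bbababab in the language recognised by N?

accepted

Start: {A}
read b: {A, B}
read b: {A, B}
read a: {B, D, E}
read b: {A, C, D, E}
read a: {A, C, D, E}
read b: {A, B, C, D, E}
read a: {A, B, C, D, E}
read b: {A, B, C, D, E}
Reachable ∩ accepting = {D} — nonempty.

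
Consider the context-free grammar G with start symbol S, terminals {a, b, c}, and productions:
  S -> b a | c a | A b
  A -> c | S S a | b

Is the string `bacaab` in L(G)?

yes

S ⇒ Ab ⇒ SSab ⇒ baSab ⇒ bacaab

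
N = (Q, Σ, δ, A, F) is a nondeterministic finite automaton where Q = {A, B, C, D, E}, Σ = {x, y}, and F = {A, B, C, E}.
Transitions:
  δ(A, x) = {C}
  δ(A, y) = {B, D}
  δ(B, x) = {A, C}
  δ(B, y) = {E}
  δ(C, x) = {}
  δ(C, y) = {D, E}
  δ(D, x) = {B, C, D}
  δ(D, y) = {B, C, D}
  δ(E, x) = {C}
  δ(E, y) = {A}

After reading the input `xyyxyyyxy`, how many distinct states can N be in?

Start: {A}
read x: {C}
read y: {D, E}
read y: {A, B, C, D}
read x: {A, B, C, D}
read y: {B, C, D, E}
read y: {A, B, C, D, E}
read y: {A, B, C, D, E}
read x: {A, B, C, D}
read y: {B, C, D, E}
Final reachable set {B, C, D, E} has 4 states.

4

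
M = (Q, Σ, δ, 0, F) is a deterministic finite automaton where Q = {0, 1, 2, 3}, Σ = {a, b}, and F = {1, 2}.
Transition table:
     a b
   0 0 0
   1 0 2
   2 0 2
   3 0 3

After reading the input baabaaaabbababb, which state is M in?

0 --b--> 0
0 --a--> 0
0 --a--> 0
0 --b--> 0
0 --a--> 0
0 --a--> 0
0 --a--> 0
0 --a--> 0
0 --b--> 0
0 --b--> 0
0 --a--> 0
0 --b--> 0
0 --a--> 0
0 --b--> 0
0 --b--> 0

0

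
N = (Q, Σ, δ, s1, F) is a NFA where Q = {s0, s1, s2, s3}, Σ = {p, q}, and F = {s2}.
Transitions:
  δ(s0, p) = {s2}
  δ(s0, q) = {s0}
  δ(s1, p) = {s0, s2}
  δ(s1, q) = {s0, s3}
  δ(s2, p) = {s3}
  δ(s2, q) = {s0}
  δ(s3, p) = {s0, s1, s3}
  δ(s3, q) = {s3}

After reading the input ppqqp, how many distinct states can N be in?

4

Start: {s1}
read p: {s0, s2}
read p: {s2, s3}
read q: {s0, s3}
read q: {s0, s3}
read p: {s0, s1, s2, s3}
Final reachable set {s0, s1, s2, s3} has 4 states.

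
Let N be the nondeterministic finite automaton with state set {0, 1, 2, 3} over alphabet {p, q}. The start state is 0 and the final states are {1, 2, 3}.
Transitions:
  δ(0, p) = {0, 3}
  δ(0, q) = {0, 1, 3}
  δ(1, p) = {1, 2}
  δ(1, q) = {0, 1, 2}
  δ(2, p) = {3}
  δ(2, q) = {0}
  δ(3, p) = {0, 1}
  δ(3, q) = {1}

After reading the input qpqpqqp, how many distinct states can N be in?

Start: {0}
read q: {0, 1, 3}
read p: {0, 1, 2, 3}
read q: {0, 1, 2, 3}
read p: {0, 1, 2, 3}
read q: {0, 1, 2, 3}
read q: {0, 1, 2, 3}
read p: {0, 1, 2, 3}
Final reachable set {0, 1, 2, 3} has 4 states.

4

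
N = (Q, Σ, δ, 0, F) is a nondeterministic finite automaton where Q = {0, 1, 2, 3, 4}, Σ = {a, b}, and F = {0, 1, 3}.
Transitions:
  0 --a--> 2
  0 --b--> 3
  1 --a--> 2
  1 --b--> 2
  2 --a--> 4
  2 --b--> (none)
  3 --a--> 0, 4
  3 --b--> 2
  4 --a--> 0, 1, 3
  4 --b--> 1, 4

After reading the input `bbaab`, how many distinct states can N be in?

Start: {0}
read b: {3}
read b: {2}
read a: {4}
read a: {0, 1, 3}
read b: {2, 3}
Final reachable set {2, 3} has 2 states.

2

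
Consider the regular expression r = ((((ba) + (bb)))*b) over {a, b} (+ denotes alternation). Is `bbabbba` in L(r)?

No split of bbabbba into u·v has (((ba)+(bb)))* matching u and b matching v.

no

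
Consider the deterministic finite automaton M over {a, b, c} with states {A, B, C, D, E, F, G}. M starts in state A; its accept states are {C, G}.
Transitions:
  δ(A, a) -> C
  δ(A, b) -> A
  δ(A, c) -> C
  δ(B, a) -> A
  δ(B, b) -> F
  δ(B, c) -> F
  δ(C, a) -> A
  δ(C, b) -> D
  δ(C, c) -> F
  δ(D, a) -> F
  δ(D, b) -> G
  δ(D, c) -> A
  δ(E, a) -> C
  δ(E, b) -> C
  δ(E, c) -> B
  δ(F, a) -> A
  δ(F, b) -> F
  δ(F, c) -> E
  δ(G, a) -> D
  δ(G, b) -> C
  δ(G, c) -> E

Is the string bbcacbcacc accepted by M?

A --b--> A
A --b--> A
A --c--> C
C --a--> A
A --c--> C
C --b--> D
D --c--> A
A --a--> C
C --c--> F
F --c--> E
End in state E, which is not an accepting state.

rejected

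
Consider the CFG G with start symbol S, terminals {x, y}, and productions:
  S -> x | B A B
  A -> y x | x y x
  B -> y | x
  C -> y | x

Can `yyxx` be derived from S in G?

yes

S ⇒ BAB ⇒ yAB ⇒ yyxB ⇒ yyxx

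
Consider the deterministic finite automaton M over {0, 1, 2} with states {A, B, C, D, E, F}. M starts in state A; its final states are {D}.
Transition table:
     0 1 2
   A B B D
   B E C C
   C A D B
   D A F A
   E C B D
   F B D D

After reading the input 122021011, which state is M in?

D

A --1--> B
B --2--> C
C --2--> B
B --0--> E
E --2--> D
D --1--> F
F --0--> B
B --1--> C
C --1--> D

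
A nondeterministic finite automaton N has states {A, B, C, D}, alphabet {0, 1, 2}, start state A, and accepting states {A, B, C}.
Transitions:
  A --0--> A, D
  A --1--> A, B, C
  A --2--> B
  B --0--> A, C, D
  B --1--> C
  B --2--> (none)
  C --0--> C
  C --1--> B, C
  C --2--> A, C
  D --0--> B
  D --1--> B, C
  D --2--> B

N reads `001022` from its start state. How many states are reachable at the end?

Start: {A}
read 0: {A, D}
read 0: {A, B, D}
read 1: {A, B, C}
read 0: {A, C, D}
read 2: {A, B, C}
read 2: {A, B, C}
Final reachable set {A, B, C} has 3 states.

3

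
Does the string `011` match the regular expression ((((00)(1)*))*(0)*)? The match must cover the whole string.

no

No split of 011 into u·v has (((00)(1)*))* matching u and (0)* matching v.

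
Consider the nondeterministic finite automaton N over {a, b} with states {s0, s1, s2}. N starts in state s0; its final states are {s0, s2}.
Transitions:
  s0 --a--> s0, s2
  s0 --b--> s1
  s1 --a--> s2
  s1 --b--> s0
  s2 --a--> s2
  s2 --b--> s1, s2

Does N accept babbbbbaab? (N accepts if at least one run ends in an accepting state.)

accepted

Start: {s0}
read b: {s1}
read a: {s2}
read b: {s1, s2}
read b: {s0, s1, s2}
read b: {s0, s1, s2}
read b: {s0, s1, s2}
read b: {s0, s1, s2}
read a: {s0, s2}
read a: {s0, s2}
read b: {s1, s2}
Reachable ∩ accepting = {s2} — nonempty.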